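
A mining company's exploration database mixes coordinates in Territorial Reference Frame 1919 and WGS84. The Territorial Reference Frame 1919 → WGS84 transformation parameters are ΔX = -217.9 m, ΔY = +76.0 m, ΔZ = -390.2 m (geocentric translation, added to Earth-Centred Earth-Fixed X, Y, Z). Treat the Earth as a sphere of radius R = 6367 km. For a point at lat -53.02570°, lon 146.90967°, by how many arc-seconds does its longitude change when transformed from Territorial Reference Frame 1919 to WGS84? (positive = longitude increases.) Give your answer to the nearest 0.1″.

sin φ = -0.798905, cos φ = 0.601457, sin λ = 0.545961, cos λ = -0.837811.
East component: ΔE = −sin λ·ΔX + cos λ·ΔY = −(0.545961)(-217.9) + (-0.837811)(76.0) = 55.29 m.
1° of latitude spans πR/180 = 111125 m; at latitude φ, 1° of longitude spans that × cos φ = 66836.9 m, so Δλ = 55.29 / 66836.9 × 3600 = 2.978″.

Δλ = 3.0″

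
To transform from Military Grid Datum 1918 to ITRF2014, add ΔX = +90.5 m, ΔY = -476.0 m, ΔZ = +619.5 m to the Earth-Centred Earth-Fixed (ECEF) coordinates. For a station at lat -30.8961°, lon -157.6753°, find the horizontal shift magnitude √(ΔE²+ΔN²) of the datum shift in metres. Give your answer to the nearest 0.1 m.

At φ = -30.8961°, λ = -157.6753°: sin φ = -0.513483, cos φ = 0.858100, sin λ = -0.379855, cos λ = -0.925046.
ΔE = −sin λ·ΔX + cos λ·ΔY = −(-0.379855)·(90.5) + (-0.925046)·(-476.0) = 474.70 m.
ΔN = −sin φ cos λ·ΔX − sin φ sin λ·ΔY + cos φ·ΔZ = −(-0.513483)(-0.925046)(90.5) − (-0.513483)(-0.379855)(-476.0) + (0.858100)(619.5) = 581.45 m.
Horizontal magnitude = √(ΔE² + ΔN²) = √(474.70² + 581.45²) = 750.61 m.

750.6 m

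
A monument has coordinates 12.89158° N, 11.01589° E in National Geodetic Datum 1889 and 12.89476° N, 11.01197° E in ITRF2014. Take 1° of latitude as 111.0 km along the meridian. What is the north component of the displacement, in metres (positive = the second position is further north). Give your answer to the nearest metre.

Δφ = 12.89476° − 12.89158° = +0.00318°; Δλ = 11.01197° − 11.01589° = -0.00392°.
ΔN = Δφ × 111000 = 353.0 m; ΔE = Δλ × 111000 × cos(12.89158°) = -0.00392 × 111000 × 0.974794 = -424.2 m.

ΔN = 353 m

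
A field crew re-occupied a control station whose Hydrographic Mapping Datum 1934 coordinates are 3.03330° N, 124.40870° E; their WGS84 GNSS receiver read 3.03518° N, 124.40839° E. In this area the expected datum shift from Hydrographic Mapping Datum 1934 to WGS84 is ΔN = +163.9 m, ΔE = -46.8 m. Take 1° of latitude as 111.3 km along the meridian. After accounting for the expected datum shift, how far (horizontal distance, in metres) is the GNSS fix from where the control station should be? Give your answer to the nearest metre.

Observed coordinate differences: Δφ = +0.00188°, Δλ = -0.00031°.
Converting to metres (1° lat = 111300 m, cos φ = 0.998599): observed ΔN = 209.2 m, observed ΔE = -34.5 m.
Subtracting the expected shift leaves a residual of 209.2 − (163.9) = 45.3 m north and -34.5 − (-46.8) = 12.3 m east.
Residual distance = √(45.3² + 12.3²) = 47.0 m.

47 m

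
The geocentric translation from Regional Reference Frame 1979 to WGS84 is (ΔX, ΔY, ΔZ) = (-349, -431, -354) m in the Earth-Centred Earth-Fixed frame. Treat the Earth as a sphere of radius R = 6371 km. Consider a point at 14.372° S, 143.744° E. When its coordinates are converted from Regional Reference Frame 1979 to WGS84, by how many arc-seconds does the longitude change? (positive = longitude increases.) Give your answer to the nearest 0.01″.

Δλ = 18.51″

sin φ = -0.248217, cos φ = 0.968705, sin λ = 0.591394, cos λ = -0.806383.
East component: ΔE = −sin λ·ΔX + cos λ·ΔY = −(0.591394)(-349) + (-0.806383)(-431) = 553.95 m.
1° of latitude spans πR/180 = 111195 m; at latitude φ, 1° of longitude spans that × cos φ = 107715.0 m, so Δλ = 553.95 / 107715.0 × 3600 = 18.514″.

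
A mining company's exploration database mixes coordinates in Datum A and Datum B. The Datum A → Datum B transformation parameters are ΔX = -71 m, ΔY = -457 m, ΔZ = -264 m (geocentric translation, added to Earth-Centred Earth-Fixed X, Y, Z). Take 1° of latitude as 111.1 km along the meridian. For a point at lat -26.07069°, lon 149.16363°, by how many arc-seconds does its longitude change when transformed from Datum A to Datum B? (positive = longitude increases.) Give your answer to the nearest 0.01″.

Δλ = 15.47″

sin φ = -0.439480, cos φ = 0.898253, sin λ = 0.512588, cos λ = -0.858635.
East component: ΔE = −sin λ·ΔX + cos λ·ΔY = −(0.512588)(-71) + (-0.858635)(-457) = 428.79 m.
1° of latitude spans 111100 m; at latitude φ, 1° of longitude spans that × cos φ = 99795.9 m, so Δλ = 428.79 / 99795.9 × 3600 = 15.468″.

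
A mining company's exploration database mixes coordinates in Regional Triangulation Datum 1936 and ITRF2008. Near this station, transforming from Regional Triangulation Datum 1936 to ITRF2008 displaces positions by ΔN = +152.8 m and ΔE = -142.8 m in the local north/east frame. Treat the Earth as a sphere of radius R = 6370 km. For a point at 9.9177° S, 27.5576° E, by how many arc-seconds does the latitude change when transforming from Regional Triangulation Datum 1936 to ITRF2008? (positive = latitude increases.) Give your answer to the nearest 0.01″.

On a sphere of radius R, 1 rad of latitude = R, so Δφ = ΔN / R = 152.8 / 6370000 = 2.3987e-05 rad = 4.948″.

Δφ = 4.95″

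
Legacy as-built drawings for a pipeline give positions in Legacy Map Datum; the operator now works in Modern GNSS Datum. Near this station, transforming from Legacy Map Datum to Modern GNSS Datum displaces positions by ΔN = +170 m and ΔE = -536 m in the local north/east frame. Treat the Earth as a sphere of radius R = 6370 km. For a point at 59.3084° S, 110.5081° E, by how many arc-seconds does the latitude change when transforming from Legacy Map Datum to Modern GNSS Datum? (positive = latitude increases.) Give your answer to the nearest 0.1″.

Δφ = 5.5″

On a sphere of radius R, 1 rad of latitude = R, so Δφ = ΔN / R = 170.0 / 6370000 = 2.6688e-05 rad = 5.505″.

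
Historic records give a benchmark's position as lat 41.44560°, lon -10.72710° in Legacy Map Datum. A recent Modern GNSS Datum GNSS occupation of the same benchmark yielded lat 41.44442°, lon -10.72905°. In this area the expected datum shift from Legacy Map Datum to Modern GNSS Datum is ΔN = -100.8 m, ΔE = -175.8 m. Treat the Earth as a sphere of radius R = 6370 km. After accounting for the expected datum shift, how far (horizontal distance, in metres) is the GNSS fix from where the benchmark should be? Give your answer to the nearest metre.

33 m

Observed coordinate differences: Δφ = -0.00118°, Δλ = -0.00195°.
Converting to metres (1° lat = 111177 m, cos φ = 0.749585): observed ΔN = -131.2 m, observed ΔE = -162.5 m.
Subtracting the expected shift leaves a residual of -131.2 − (-100.8) = -30.4 m north and -162.5 − (-175.8) = 13.3 m east.
Residual distance = √((-30.4)² + 13.3²) = 33.2 m.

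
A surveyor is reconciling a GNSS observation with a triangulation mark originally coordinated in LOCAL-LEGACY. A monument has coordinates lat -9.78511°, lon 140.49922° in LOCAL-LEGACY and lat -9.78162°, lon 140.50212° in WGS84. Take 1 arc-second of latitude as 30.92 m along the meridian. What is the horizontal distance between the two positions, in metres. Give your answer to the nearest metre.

502 m

Δφ = -9.78162° − -9.78511° = +0.00349°; Δλ = 140.50212° − 140.49922° = +0.00290°.
1° of latitude = 3600 × 30.92 = 111312 m.
ΔN = Δφ × 111312 = 388.5 m; ΔE = Δλ × 111312 × cos(-9.78511°) = +0.00290 × 111312 × 0.985452 = 318.1 m.
Distance = √(ΔE² + ΔN²) = √(318.1² + 388.5²) = 502.1 m.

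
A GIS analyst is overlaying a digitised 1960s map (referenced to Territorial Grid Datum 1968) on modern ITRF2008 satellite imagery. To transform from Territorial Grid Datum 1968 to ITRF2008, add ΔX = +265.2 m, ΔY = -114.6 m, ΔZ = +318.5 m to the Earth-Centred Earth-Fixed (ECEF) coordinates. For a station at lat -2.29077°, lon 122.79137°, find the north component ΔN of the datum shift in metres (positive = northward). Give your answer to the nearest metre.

At φ = -2.29077°, λ = 122.79137°: sin φ = -0.039971, cos φ = 0.999201, sin λ = 0.840648, cos λ = -0.541582.
ΔN = −sin φ cos λ·ΔX − sin φ sin λ·ΔY + cos φ·ΔZ = −(-0.039971)(-0.541582)(265.2) − (-0.039971)(0.840648)(-114.6) + (0.999201)(318.5) = 308.65 m.

ΔN = 309 m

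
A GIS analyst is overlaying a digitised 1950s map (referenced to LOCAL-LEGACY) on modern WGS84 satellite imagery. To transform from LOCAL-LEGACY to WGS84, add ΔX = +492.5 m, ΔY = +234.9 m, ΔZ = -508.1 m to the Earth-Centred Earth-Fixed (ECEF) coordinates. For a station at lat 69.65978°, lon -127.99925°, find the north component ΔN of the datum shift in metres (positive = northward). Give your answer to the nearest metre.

At φ = 69.65978°, λ = -127.99925°: sin φ = 0.937645, cos φ = 0.347594, sin λ = -0.788019, cos λ = -0.615651.
ΔN = −sin φ cos λ·ΔX − sin φ sin λ·ΔY + cos φ·ΔZ = −(0.937645)(-0.615651)(492.5) − (0.937645)(-0.788019)(234.9) + (0.347594)(-508.1) = 281.25 m.

ΔN = 281 m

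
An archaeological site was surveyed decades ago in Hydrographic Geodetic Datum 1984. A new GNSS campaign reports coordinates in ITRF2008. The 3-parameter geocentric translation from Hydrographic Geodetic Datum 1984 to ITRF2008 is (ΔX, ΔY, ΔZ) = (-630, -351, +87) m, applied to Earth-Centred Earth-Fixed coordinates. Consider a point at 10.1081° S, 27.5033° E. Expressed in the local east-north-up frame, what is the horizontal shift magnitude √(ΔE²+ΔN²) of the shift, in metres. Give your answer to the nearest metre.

The local east axis at (φ, λ) is (−sin λ, cos λ, 0), so ΔE = −sin(27.5033°)·(-630) + cos(27.5033°)·(-351) = -20.40 m.
The local north axis is (−sin φ cos λ, −sin φ sin λ, cos φ), giving ΔN = -98.073 − 28.448 + 85.650 = -40.87 m.
Horizontal magnitude = √(ΔE² + ΔN²) = √((-20.40)² + (-40.87)²) = 45.68 m.

46 m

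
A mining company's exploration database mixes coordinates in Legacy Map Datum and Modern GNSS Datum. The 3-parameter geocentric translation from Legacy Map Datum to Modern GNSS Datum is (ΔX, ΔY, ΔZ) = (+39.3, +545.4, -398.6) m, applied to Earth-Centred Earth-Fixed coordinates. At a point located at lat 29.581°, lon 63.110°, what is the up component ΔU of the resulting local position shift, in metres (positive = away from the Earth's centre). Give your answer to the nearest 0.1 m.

ΔU = 241.7 m

The local up (radial) axis is (cos φ cos λ, cos φ sin λ, sin φ), giving ΔU = 15.458 + 423.028 − 196.770 = 241.72 m.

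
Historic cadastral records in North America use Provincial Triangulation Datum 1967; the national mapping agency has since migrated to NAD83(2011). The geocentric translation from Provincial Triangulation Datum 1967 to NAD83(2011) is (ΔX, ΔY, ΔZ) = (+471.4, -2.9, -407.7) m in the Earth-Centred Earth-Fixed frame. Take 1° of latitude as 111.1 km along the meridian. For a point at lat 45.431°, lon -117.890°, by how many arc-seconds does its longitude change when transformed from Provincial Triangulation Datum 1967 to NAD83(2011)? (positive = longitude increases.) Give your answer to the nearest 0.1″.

Δλ = 19.3″

sin φ = 0.712406, cos φ = 0.701768, sin λ = -0.883847, cos λ = -0.467776.
East component: ΔE = −sin λ·ΔX + cos λ·ΔY = −(-0.883847)(471.4) + (-0.467776)(-2.9) = 418.00 m.
1° of latitude spans 111100 m; at latitude φ, 1° of longitude spans that × cos φ = 77966.4 m, so Δλ = 418.00 / 77966.4 × 3600 = 19.301″.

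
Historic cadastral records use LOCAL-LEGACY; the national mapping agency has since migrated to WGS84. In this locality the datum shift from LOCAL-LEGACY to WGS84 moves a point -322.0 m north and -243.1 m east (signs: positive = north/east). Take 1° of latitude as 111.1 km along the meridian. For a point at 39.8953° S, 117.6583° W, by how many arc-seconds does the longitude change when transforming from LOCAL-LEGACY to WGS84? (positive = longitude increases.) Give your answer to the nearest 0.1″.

Δλ = -10.3″

At latitude -39.8953°, cos φ = 0.767218.
1° of longitude at this latitude = 111.1 × cos φ = 85.24 km, so Δλ = -243.1 / 85237.9 = -0.0028520° = -10.267″.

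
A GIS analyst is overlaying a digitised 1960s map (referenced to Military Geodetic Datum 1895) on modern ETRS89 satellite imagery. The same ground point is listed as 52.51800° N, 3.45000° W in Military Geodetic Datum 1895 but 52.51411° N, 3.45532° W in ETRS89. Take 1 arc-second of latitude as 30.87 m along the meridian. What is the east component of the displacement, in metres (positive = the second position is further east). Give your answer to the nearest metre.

Δφ = 52.51411° − 52.51800° = -0.00389°; Δλ = -3.45532° − -3.45000° = -0.00532°.
1° of latitude = 3600 × 30.87 = 111132 m.
ΔN = Δφ × 111132 = -432.3 m; ΔE = Δλ × 111132 × cos(52.51800°) = -0.00532 × 111132 × 0.608512 = -359.8 m.

ΔE = -360 m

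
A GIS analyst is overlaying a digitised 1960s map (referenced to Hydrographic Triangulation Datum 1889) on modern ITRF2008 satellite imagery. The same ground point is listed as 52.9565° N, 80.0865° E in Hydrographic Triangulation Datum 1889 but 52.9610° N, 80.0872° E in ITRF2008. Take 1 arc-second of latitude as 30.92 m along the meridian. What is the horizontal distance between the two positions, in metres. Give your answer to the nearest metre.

503 m

Δφ = 52.9610° − 52.9565° = +0.0045°; Δλ = 80.0872° − 80.0865° = +0.0007°.
1° of latitude = 3600 × 30.92 = 111312 m.
ΔN = Δφ × 111312 = 500.9 m; ΔE = Δλ × 111312 × cos(52.9565°) = +0.0007 × 111312 × 0.602421 = 46.9 m.
Distance = √(ΔE² + ΔN²) = √(46.9² + 500.9²) = 503.1 m.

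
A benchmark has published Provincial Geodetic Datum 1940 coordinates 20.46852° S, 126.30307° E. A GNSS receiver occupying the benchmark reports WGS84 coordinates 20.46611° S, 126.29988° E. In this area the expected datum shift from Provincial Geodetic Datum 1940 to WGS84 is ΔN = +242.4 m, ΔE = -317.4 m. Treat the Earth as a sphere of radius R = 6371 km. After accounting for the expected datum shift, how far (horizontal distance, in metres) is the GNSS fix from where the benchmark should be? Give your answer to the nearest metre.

Observed coordinate differences: Δφ = +0.00241°, Δλ = -0.00319°.
Converting to metres (1° lat = 111195 m, cos φ = 0.936864): observed ΔN = 268.0 m, observed ΔE = -332.3 m.
Subtracting the expected shift leaves a residual of 268.0 − (242.4) = 25.6 m north and -332.3 − (-317.4) = -14.9 m east.
Residual distance = √(25.6² + (-14.9)²) = 29.6 m.

30 m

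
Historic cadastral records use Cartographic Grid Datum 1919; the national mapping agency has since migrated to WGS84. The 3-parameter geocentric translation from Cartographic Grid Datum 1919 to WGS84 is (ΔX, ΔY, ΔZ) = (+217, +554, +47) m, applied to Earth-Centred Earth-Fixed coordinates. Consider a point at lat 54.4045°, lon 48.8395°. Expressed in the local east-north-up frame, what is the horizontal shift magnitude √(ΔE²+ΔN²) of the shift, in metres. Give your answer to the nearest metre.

At φ = 54.4045°, λ = 48.8395°: sin φ = 0.813146, cos φ = 0.582059, sin λ = 0.752869, cos λ = 0.658171.
ΔE = −sin λ·ΔX + cos λ·ΔY = −(0.752869)·(217) + (0.658171)·(554) = 201.25 m.
ΔN = −sin φ cos λ·ΔX − sin φ sin λ·ΔY + cos φ·ΔZ = −(0.813146)(0.658171)(217) − (0.813146)(0.752869)(554) + (0.582059)(47) = -427.93 m.
Horizontal magnitude = √(ΔE² + ΔN²) = √(201.25² + (-427.93)²) = 472.90 m.

473 m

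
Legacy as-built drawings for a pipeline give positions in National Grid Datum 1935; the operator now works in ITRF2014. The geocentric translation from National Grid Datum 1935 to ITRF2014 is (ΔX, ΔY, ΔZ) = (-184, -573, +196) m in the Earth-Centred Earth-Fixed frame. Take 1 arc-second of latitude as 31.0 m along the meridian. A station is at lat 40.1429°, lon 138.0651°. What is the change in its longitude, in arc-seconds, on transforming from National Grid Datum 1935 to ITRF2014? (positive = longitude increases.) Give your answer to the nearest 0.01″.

Δλ = 23.18″

sin φ = 0.644696, cos φ = 0.764439, sin λ = 0.668286, cos λ = -0.743905.
East component: ΔE = −sin λ·ΔX + cos λ·ΔY = −(0.668286)(-184) + (-0.743905)(-573) = 549.22 m.
1° of latitude spans 3600 × 31.00 = 111600 m; at latitude φ, 1° of longitude spans that × cos φ = 85311.4 m, so Δλ = 549.22 / 85311.4 × 3600 = 23.176″.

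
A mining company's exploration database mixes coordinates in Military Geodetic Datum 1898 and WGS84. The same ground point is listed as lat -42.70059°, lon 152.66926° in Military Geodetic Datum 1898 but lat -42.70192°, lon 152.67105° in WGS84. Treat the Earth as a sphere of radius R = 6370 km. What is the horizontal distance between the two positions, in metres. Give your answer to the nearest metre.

Δφ = -42.70192° − -42.70059° = -0.00133°; Δλ = 152.67105° − 152.66926° = +0.00179°.
1° along a meridian = πR/180 = 111177 m.
ΔN = Δφ × 111177 = -147.9 m; ΔE = Δλ × 111177 × cos(-42.70059°) = +0.00179 × 111177 × 0.734908 = 146.3 m.
Distance = √(ΔE² + ΔN²) = √(146.3² + (-147.9)²) = 208.0 m.

208 m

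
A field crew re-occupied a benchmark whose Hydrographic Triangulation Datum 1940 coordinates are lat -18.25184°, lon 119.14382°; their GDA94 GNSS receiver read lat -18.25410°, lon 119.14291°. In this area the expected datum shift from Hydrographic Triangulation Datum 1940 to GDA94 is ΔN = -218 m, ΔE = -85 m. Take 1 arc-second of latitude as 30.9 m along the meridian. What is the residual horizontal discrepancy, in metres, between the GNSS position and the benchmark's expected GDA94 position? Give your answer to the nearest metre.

Observed coordinate differences: Δφ = -0.00226°, Δλ = -0.00091°.
Converting to metres (1° lat = 111240 m, cos φ = 0.949689): observed ΔN = -251.4 m, observed ΔE = -96.1 m.
Subtracting the expected shift leaves a residual of -251.4 − (-218) = -33.4 m north and -96.1 − (-85) = -11.1 m east.
Residual distance = √((-33.4)² + (-11.1)²) = 35.2 m.

35 m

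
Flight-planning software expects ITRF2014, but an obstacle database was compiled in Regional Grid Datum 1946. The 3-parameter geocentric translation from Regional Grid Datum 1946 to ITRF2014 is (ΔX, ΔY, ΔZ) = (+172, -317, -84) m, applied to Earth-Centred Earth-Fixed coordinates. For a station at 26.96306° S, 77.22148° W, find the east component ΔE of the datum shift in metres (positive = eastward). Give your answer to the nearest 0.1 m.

ΔE = 97.6 m

At φ = -26.96306°, λ = -77.22148°: sin φ = -0.453416, cos φ = 0.891299, sin λ = -0.975232, cos λ = 0.221183.
ΔE = −sin λ·ΔX + cos λ·ΔY = −(-0.975232)·(172) + (0.221183)·(-317) = 97.62 m.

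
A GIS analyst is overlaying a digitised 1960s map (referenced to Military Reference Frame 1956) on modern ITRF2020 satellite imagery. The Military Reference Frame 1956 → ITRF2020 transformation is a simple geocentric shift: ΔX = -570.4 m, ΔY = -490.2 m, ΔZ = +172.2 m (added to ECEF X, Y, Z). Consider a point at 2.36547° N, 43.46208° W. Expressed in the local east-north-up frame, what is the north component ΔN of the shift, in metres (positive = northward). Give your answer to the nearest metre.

ΔN = 175 m

The local north axis is (−sin φ cos λ, −sin φ sin λ, cos φ), giving ΔN = 17.088 − 13.917 + 172.053 = 175.22 m.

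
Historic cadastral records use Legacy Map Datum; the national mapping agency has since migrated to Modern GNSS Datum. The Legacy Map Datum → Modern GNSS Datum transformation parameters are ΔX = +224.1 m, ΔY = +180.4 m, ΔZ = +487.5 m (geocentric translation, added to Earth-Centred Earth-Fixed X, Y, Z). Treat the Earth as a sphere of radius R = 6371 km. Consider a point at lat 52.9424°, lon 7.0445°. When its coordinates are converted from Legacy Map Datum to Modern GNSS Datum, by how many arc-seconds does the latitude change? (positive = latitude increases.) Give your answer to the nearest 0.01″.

sin φ = 0.798030, cos φ = 0.602618, sin λ = 0.122640, cos λ = 0.992451.
North component: ΔN = −sin φ cos λ·ΔX − sin φ sin λ·ΔY + cos φ·ΔZ = −(0.798030)(0.992451)(224.1) − (0.798030)(0.122640)(180.4) + (0.602618)(487.5) = 98.63 m.
1° of latitude spans πR/180 = 111195 m, so Δφ = 98.63 / 111195 × 3600 = 3.193″.

Δφ = 3.19″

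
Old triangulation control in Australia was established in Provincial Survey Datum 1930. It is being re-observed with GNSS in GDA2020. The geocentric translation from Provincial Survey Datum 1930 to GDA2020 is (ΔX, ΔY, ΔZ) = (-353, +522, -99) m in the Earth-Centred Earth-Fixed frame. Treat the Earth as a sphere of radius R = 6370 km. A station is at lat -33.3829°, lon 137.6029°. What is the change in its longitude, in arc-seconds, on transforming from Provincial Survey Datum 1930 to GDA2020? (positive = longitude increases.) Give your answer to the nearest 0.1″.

sin φ = -0.550232, cos φ = 0.835012, sin λ = 0.674265, cos λ = -0.738489.
East component: ΔE = −sin λ·ΔX + cos λ·ΔY = −(0.674265)(-353) + (-0.738489)(522) = -147.48 m.
1° of latitude spans πR/180 = 111177 m; at latitude φ, 1° of longitude spans that × cos φ = 92834.5 m, so Δλ = -147.48 / 92834.5 × 3600 = -5.719″.

Δλ = -5.7″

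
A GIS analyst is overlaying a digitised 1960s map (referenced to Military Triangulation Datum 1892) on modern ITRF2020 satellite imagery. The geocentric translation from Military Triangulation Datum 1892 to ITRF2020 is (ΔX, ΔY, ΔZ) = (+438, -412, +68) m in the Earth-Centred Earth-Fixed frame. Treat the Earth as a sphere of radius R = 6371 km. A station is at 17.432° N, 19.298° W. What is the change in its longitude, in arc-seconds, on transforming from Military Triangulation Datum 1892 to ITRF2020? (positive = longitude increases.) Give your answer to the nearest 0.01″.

sin φ = 0.299574, cos φ = 0.954073, sin λ = -0.330481, cos λ = 0.943812.
East component: ΔE = −sin λ·ΔX + cos λ·ΔY = −(-0.330481)(438) + (0.943812)(-412) = -244.10 m.
1° of latitude spans πR/180 = 111195 m; at latitude φ, 1° of longitude spans that × cos φ = 106088.1 m, so Δλ = -244.10 / 106088.1 × 3600 = -8.283″.

Δλ = -8.28″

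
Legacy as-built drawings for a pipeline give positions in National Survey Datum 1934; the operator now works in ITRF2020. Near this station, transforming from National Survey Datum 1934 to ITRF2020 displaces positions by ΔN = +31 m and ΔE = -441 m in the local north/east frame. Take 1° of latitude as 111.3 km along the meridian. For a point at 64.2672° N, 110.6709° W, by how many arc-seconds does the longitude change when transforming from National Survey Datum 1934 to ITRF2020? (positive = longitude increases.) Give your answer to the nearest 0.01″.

At latitude 64.2672°, cos φ = 0.434175.
1° of longitude at this latitude = 111.3 × cos φ = 48.32 km, so Δλ = -441.0 / 48323.7 = -0.0091260° = -32.853″.

Δλ = -32.85″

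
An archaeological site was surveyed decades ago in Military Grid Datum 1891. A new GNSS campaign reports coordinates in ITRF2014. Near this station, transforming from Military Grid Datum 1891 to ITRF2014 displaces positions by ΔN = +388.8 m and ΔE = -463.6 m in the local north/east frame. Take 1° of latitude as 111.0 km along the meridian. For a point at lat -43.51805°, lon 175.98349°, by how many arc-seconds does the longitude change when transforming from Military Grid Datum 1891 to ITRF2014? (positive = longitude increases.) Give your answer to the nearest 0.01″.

Δλ = -20.73″

At latitude -43.51805°, cos φ = 0.725157.
1° of longitude at this latitude = 111.0 × cos φ = 80.49 km, so Δλ = -463.6 / 80492.5 = -0.0057595° = -20.734″.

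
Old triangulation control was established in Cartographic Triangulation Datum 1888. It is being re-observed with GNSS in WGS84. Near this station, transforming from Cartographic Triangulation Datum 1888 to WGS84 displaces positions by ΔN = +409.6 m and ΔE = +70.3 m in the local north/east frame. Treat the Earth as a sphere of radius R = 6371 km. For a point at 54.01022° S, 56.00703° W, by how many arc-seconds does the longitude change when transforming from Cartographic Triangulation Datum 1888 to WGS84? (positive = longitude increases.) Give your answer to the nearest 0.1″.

Δλ = 3.9″

At latitude -54.01022°, cos φ = 0.587641.
One radian of longitude at latitude φ spans R cos φ, so Δλ = ΔE / (R cos φ) = 70.3 / (6371000 × 0.587641) = 1.8777e-05 rad = 3.873″.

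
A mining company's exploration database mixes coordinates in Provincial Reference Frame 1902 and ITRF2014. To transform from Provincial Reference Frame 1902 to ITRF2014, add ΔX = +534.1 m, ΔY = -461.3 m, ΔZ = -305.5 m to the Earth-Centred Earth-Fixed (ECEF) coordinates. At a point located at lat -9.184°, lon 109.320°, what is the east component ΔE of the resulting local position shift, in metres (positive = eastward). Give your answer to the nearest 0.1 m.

ΔE = -351.4 m

At φ = -9.184°, λ = 109.320°: sin φ = -0.159606, cos φ = 0.987181, sin λ = 0.943686, cos λ = -0.330844.
ΔE = −sin λ·ΔX + cos λ·ΔY = −(0.943686)·(534.1) + (-0.330844)·(-461.3) = -351.40 m.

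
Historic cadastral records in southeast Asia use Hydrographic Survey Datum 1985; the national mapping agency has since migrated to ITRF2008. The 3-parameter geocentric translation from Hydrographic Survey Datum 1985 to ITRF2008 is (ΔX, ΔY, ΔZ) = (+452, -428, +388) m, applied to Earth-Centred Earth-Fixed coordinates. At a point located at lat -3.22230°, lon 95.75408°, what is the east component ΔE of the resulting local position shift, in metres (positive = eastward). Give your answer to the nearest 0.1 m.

The local east axis at (φ, λ) is (−sin λ, cos λ, 0), so ΔE = −sin(95.75408°)·452 + cos(95.75408°)·(-428) = -406.81 m.

ΔE = -406.8 m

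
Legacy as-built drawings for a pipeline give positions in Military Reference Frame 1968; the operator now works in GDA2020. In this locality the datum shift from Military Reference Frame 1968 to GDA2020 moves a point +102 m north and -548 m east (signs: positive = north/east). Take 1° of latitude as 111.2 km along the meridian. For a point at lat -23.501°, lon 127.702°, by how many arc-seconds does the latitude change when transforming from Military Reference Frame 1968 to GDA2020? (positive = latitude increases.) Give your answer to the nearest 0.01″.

Δφ = 3.30″

1° of latitude = 111.2 km, so Δφ = 102.0 / 111200 = 0.0009173° = 3.302″.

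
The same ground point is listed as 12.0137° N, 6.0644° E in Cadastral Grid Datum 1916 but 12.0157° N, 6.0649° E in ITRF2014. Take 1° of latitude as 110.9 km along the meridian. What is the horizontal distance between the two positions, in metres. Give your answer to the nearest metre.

Δφ = 12.0157° − 12.0137° = +0.0020°; Δλ = 6.0649° − 6.0644° = +0.0005°.
ΔN = Δφ × 110900 = 221.8 m; ΔE = Δλ × 110900 × cos(12.0137°) = +0.0005 × 110900 × 0.978098 = 54.2 m.
Distance = √(ΔE² + ΔN²) = √(54.2² + 221.8²) = 228.3 m.

228 m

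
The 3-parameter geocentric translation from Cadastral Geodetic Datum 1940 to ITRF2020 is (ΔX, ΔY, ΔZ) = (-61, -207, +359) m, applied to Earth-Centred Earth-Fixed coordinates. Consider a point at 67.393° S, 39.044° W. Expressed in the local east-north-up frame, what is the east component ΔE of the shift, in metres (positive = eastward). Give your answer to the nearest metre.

At φ = -67.393°, λ = -39.044°: sin φ = -0.923163, cos φ = 0.384408, sin λ = -0.629917, cos λ = 0.776662.
ΔE = −sin λ·ΔX + cos λ·ΔY = −(-0.629917)·(-61) + (0.776662)·(-207) = -199.19 m.

ΔE = -199 m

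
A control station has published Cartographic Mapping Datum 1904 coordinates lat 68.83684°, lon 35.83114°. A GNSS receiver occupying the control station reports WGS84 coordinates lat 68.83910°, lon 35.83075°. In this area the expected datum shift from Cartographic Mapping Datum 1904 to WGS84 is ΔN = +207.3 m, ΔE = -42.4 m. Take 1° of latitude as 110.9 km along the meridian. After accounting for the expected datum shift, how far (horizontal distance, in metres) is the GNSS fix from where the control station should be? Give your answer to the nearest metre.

51 m

Observed coordinate differences: Δφ = +0.00226°, Δλ = -0.00039°.
Converting to metres (1° lat = 110900 m, cos φ = 0.361025): observed ΔN = 250.6 m, observed ΔE = -15.6 m.
Subtracting the expected shift leaves a residual of 250.6 − (207.3) = 43.3 m north and -15.6 − (-42.4) = 26.8 m east.
Residual distance = √(43.3² + 26.8²) = 50.9 m.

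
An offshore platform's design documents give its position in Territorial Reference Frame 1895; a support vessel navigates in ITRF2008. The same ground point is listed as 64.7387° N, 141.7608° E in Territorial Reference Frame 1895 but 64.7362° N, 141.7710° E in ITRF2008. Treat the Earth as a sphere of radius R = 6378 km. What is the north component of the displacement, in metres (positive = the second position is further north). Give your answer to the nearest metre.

ΔN = -278 m

Δφ = 64.7362° − 64.7387° = -0.0025°; Δλ = 141.7710° − 141.7608° = +0.0102°.
1° along a meridian = πR/180 = 111317 m.
ΔN = Δφ × 111317 = -278.3 m; ΔE = Δλ × 111317 × cos(64.7387°) = +0.0102 × 111317 × 0.426747 = 484.5 m.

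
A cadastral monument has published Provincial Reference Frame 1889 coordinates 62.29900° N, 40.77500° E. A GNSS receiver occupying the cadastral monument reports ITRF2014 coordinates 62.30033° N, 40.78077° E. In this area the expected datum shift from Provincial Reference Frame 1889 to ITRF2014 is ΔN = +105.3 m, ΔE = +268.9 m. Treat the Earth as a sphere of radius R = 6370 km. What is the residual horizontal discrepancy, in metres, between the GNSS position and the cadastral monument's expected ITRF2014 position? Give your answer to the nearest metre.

Observed coordinate differences: Δφ = +0.00133°, Δλ = +0.00577°.
Converting to metres (1° lat = 111177 m, cos φ = 0.464857): observed ΔN = 147.9 m, observed ΔE = 298.2 m.
Subtracting the expected shift leaves a residual of 147.9 − (105.3) = 42.6 m north and 298.2 − (268.9) = 29.3 m east.
Residual distance = √(42.6² + 29.3²) = 51.7 m.

52 m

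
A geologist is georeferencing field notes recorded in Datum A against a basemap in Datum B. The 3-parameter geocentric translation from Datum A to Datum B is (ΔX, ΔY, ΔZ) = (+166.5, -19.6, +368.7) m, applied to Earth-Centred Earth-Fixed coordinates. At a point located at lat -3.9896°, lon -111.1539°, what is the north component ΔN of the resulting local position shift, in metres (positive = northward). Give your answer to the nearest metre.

At φ = -3.9896°, λ = -111.1539°: sin φ = -0.069575, cos φ = 0.997577, sin λ = -0.932614, cos λ = -0.360874.
ΔN = −sin φ cos λ·ΔX − sin φ sin λ·ΔY + cos φ·ΔZ = −(-0.069575)(-0.360874)(166.5) − (-0.069575)(-0.932614)(-19.6) + (0.997577)(368.7) = 364.90 m.

ΔN = 365 m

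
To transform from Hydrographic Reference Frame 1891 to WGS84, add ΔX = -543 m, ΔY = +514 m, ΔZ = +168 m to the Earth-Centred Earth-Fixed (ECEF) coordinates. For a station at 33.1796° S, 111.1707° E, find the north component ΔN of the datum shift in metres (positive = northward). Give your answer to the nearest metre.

ΔN = 510 m

At φ = -33.1796°, λ = 111.1707°: sin φ = -0.547265, cos φ = 0.836959, sin λ = 0.932509, cos λ = -0.361148.
ΔN = −sin φ cos λ·ΔX − sin φ sin λ·ΔY + cos φ·ΔZ = −(-0.547265)(-0.361148)(-543) − (-0.547265)(0.932509)(514) + (0.836959)(168) = 510.24 m.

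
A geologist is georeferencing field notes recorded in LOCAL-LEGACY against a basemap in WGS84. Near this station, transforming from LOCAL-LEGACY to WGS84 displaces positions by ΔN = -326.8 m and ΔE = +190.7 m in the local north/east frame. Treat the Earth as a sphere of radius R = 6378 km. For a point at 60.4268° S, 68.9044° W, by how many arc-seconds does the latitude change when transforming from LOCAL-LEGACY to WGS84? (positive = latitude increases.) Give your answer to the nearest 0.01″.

On a sphere of radius R, 1 rad of latitude = R, so Δφ = ΔN / R = -326.8 / 6378000 = -5.1239e-05 rad = -10.569″.

Δφ = -10.57″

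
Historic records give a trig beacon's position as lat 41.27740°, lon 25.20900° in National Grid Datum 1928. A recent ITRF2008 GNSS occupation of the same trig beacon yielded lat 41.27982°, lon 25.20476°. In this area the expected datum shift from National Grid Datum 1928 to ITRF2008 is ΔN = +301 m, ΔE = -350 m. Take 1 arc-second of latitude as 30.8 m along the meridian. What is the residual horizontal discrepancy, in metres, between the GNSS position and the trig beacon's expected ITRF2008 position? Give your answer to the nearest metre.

33 m

Observed coordinate differences: Δφ = +0.00242°, Δλ = -0.00424°.
Converting to metres (1° lat = 110880 m, cos φ = 0.751524): observed ΔN = 268.3 m, observed ΔE = -353.3 m.
Subtracting the expected shift leaves a residual of 268.3 − (301) = -32.7 m north and -353.3 − (-350) = -3.3 m east.
Residual distance = √((-32.7)² + (-3.3)²) = 32.8 m.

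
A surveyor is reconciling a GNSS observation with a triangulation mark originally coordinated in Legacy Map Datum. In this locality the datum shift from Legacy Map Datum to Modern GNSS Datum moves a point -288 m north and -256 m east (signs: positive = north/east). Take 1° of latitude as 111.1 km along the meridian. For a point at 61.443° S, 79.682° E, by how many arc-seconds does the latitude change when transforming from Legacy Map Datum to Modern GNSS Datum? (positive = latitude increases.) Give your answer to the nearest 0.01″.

1° of latitude = 111.1 km, so Δφ = -288.0 / 111100 = -0.0025923° = -9.332″.

Δφ = -9.33″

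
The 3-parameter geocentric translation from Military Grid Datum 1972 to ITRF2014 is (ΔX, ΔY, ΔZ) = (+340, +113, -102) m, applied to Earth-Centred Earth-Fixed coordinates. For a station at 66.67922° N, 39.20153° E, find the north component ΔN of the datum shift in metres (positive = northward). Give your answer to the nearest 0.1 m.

The local north axis is (−sin φ cos λ, −sin φ sin λ, cos φ), giving ΔN = -241.950 − 65.587 − 40.380 = -347.92 m.

ΔN = -347.9 m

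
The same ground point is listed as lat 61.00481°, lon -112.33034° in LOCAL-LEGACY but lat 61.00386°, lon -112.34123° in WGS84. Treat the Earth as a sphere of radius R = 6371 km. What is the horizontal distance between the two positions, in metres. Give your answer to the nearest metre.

Δφ = 61.00386° − 61.00481° = -0.00095°; Δλ = -112.34123° − -112.33034° = -0.01089°.
1° along a meridian = πR/180 = 111195 m.
ΔN = Δφ × 111195 = -105.6 m; ΔE = Δλ × 111195 × cos(61.00481°) = -0.01089 × 111195 × 0.484736 = -587.0 m.
Distance = √(ΔE² + ΔN²) = √((-587.0)² + (-105.6)²) = 596.4 m.

596 m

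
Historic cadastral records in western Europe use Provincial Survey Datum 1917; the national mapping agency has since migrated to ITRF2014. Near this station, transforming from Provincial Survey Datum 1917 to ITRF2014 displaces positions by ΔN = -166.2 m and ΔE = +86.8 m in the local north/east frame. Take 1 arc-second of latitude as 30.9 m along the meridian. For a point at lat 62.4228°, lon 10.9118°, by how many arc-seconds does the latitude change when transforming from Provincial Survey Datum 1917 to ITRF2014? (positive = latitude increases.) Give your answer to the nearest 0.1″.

Δφ = -5.4″

1″ of latitude = 30.90 m, so Δφ = -166.2 / 30.90 = -5.379″.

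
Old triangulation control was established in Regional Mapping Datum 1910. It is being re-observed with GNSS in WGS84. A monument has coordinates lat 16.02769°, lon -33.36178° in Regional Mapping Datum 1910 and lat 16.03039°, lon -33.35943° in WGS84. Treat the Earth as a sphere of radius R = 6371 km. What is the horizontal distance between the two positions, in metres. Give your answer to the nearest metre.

Δφ = 16.03039° − 16.02769° = +0.00270°; Δλ = -33.35943° − -33.36178° = +0.00235°.
1° along a meridian = πR/180 = 111195 m.
ΔN = Δφ × 111195 = 300.2 m; ΔE = Δλ × 111195 × cos(16.02769°) = +0.00235 × 111195 × 0.961128 = 251.2 m.
Distance = √(ΔE² + ΔN²) = √(251.2² + 300.2²) = 391.4 m.

391 m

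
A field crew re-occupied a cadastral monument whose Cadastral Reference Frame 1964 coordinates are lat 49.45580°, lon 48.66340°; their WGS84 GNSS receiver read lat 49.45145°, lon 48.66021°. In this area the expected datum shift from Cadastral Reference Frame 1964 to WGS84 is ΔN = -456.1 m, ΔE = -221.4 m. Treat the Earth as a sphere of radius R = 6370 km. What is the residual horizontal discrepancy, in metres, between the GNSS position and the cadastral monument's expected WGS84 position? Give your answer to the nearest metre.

Observed coordinate differences: Δφ = -0.00435°, Δλ = -0.00319°.
Converting to metres (1° lat = 111177 m, cos φ = 0.650034): observed ΔN = -483.6 m, observed ΔE = -230.5 m.
Subtracting the expected shift leaves a residual of -483.6 − (-456.1) = -27.5 m north and -230.5 − (-221.4) = -9.1 m east.
Residual distance = √((-27.5)² + (-9.1)²) = 29.0 m.

29 m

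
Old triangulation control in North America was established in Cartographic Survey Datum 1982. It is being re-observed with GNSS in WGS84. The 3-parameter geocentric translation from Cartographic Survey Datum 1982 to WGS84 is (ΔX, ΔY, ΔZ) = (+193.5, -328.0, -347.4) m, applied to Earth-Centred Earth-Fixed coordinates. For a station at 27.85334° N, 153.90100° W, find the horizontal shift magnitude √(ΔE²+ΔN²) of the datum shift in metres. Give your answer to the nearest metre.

480 m

The local east axis at (φ, λ) is (−sin λ, cos λ, 0), so ΔE = −sin(-153.90100°)·193.5 + cos(-153.90100°)·(-328.0) = 379.68 m.
The local north axis is (−sin φ cos λ, −sin φ sin λ, cos φ), giving ΔN = 81.187 − 67.416 − 307.152 = -293.38 m.
Horizontal magnitude = √(ΔE² + ΔN²) = √(379.68² + (-293.38)²) = 479.82 m.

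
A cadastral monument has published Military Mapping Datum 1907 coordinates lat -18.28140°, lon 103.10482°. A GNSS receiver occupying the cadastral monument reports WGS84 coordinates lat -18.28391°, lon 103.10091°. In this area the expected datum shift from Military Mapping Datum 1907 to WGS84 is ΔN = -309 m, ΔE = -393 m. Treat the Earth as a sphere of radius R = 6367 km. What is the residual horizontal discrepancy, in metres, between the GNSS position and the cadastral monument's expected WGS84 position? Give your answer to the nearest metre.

36 m

Observed coordinate differences: Δφ = -0.00251°, Δλ = -0.00391°.
Converting to metres (1° lat = 111125 m, cos φ = 0.949527): observed ΔN = -278.9 m, observed ΔE = -412.6 m.
Subtracting the expected shift leaves a residual of -278.9 − (-309) = 30.1 m north and -412.6 − (-393) = -19.6 m east.
Residual distance = √(30.1² + (-19.6)²) = 35.9 m.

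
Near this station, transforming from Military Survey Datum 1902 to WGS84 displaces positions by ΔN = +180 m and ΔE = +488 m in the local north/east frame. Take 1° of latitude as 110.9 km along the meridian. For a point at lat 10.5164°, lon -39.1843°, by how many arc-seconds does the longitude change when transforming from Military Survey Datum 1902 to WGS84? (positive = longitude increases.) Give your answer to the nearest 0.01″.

Δλ = 16.11″

At latitude 10.5164°, cos φ = 0.983203.
1° of longitude at this latitude = 110.9 × cos φ = 109.04 km, so Δλ = 488.0 / 109037.2 = 0.0044755° = 16.112″.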